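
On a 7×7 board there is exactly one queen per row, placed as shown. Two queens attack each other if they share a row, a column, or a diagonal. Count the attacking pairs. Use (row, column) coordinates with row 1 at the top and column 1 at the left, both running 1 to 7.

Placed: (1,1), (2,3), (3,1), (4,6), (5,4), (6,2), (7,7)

2

Same column: (1,1)–(3,1) (column 1).
Same diagonal: (1,1)–(7,7) (|1−7| = |1−7| = 6).
Total attacking pairs: 2.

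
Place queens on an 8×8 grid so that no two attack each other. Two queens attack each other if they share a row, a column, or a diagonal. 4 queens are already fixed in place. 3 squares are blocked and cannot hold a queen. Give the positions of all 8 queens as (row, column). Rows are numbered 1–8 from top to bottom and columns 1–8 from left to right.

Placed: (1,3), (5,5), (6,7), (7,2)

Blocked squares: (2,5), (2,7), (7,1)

Row 2: attacked by (1,3)→{2,3,4}; (5,5)→{2,5,8}; (6,7)→{3,7}; (7,2)→{2,7}. Blocked: 5,7. Safe: 1, 6. Place at column 6.
Row 3: attacked by (1,3)→{1,3,5}; (2,6)→{5,6,7}; (5,5)→{3,5,7}; (6,7)→{4,7}; (7,2)→{2,6}. Safe: 8. Place at column 8.
Row 4: attacked by (1,3)→{3,6}; (2,6)→{4,6,8}; (3,8)→{7,8}; (5,5)→{4,5,6}; (6,7)→{5,7}; (7,2)→{2,5}. Safe: 1. Place at column 1.
Row 8: attacked by (1,3)→{3}; (2,6)→{6}; (3,8)→{3,8}; (4,1)→{1,5}; (5,5)→{2,5,8}; (6,7)→{5,7}; (7,2)→{1,2,3}. Safe: 4. Place at column 4.
Columns [3, 6, 8, 1, 5, 7, 2, 4], r−c [-2, -4, -5, 3, 0, -1, 5, 4], r+c [4, 8, 11, 5, 10, 13, 9, 12] are all distinct, so no two queens attack.

(1,3) (2,6) (3,8) (4,1) (5,5) (6,7) (7,2) (8,4)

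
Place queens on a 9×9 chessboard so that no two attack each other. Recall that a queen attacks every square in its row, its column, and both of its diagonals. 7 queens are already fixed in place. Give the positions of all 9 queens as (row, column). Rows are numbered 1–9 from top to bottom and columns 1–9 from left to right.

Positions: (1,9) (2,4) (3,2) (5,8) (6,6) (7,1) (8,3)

Row 4: attacked by (1,9)→{6,9}; (2,4)→{2,4,6}; (3,2)→{1,2,3}; (5,8)→{7,8,9}; (6,6)→{4,6,8}; (7,1)→{1,4}; (8,3)→{3,7}. Safe: 5. Place at column 5.
Row 9: attacked by (1,9)→{1,9}; (2,4)→{4}; (3,2)→{2,8}; (4,5)→{5}; (5,8)→{4,8}; (6,6)→{3,6,9}; (7,1)→{1,3}; (8,3)→{2,3,4}. Safe: 7. Place at column 7.
Columns [9, 4, 2, 5, 8, 6, 1, 3, 7], r−c [-8, -2, 1, -1, -3, 0, 6, 5, 2], r+c [10, 6, 5, 9, 13, 12, 8, 11, 16] are all distinct, so no two queens attack.

(1,9) (2,4) (3,2) (4,5) (5,8) (6,6) (7,1) (8,3) (9,7)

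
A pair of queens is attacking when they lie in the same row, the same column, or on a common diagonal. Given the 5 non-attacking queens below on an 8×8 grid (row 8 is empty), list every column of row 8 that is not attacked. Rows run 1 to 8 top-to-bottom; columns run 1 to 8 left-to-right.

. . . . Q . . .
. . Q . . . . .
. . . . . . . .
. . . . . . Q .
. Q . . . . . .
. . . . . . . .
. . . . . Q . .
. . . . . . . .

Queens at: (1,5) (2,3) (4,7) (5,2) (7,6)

(1,5) attacks row 8 at column 5.
(2,3) attacks row 8 at column 3.
(4,7) attacks row 8 at column 7 and diagonals 3.
(5,2) attacks row 8 at column 2 and diagonals 5.
(7,6) attacks row 8 at column 6 and diagonals 5, 7.
Attacked columns: {2, 3, 5, 6, 7}. Safe: {1, 4, 8}.

columns 1, 4, 8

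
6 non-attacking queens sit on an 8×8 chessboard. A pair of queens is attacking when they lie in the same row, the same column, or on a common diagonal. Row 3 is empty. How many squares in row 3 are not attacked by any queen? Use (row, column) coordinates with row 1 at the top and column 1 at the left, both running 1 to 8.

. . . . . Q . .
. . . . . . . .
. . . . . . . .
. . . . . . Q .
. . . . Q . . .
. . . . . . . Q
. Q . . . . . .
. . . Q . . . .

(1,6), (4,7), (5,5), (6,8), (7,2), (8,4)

1

(1,6) attacks row 3 at column 6 and diagonals 4, 8.
(4,7) attacks row 3 at column 7 and diagonals 6, 8.
(5,5) attacks row 3 at column 5 and diagonals 3, 7.
(6,8) attacks row 3 at column 8 and diagonals 5.
(7,2) attacks row 3 at column 2 and diagonals 6.
(8,4) attacks row 3 at column 4.
Attacked columns: {2, 3, 4, 5, 6, 7, 8}. Safe: {1}.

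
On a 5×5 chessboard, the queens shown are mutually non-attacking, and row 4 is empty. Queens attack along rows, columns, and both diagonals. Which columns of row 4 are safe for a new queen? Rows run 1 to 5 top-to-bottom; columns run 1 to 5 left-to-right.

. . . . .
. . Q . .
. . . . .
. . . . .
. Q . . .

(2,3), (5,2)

columns 4

(2,3) attacks row 4 at column 3 and diagonals 1, 5.
(5,2) attacks row 4 at column 2 and diagonals 1, 3.
Attacked columns: {1, 2, 3, 5}. Safe: {4}.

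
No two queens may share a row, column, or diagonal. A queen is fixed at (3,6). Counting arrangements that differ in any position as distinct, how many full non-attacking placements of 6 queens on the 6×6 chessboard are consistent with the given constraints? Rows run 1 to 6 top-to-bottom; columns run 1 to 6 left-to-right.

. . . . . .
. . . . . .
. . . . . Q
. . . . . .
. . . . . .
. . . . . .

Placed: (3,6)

1

Branch on row 1: col 1 → 0; col 2 → 1; col 3 → 0; col 5 → 0.
Sum: 0 + 1 + 0 + 0 = 1.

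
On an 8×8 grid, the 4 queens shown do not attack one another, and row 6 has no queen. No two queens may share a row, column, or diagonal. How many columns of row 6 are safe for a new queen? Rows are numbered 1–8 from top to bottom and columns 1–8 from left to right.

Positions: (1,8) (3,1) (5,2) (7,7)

(1,8) attacks row 6 at column 8 and diagonals 3.
(3,1) attacks row 6 at column 1 and diagonals 4.
(5,2) attacks row 6 at column 2 and diagonals 1, 3.
(7,7) attacks row 6 at column 7 and diagonals 6, 8.
Attacked columns: {1, 2, 3, 4, 6, 7, 8}. Safe: {5}.

1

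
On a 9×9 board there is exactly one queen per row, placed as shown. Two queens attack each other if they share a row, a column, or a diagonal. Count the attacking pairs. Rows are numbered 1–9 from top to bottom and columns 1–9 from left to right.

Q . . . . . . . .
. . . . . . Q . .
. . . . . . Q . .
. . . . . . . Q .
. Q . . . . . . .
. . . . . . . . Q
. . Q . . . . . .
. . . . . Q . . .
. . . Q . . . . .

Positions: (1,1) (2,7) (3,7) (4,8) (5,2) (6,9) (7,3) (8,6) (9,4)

3

Same column: (2,7)–(3,7) (column 7).
Same diagonal: (3,7)–(4,8) (|3−4| = |7−8| = 1); (3,7)–(7,3) (|3−7| = |7−3| = 4).
Total attacking pairs: 3.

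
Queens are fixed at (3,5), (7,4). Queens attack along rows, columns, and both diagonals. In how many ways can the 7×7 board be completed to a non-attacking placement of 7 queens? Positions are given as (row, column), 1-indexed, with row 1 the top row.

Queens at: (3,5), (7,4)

Branch on row 1: col 1 → 0; col 2 → 1; col 6 → 0.
Sum: 0 + 1 + 0 = 1.

1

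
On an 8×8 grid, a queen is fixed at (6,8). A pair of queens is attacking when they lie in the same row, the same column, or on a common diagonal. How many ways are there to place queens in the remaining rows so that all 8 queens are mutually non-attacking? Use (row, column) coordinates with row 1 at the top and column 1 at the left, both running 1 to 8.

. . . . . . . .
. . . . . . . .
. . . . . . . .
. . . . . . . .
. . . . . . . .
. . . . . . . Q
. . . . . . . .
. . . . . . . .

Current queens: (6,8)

16

Branch on row 1: col 1 → 0; col 2 → 3; col 4 → 4; col 5 → 4; col 6 → 4; col 7 → 1.
Sum: 0 + 3 + 4 + 4 + 4 + 1 = 16.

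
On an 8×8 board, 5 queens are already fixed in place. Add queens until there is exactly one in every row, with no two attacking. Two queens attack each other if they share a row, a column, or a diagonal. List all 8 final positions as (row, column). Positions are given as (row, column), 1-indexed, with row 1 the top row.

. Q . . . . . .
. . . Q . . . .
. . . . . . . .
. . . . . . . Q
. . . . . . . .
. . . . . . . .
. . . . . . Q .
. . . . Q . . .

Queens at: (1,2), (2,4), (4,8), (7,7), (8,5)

(1,2) (2,4) (3,6) (4,8) (5,3) (6,1) (7,7) (8,5)

Row 3: attacked by (1,2)→{2,4}; (2,4)→{3,4,5}; (4,8)→{7,8}; (7,7)→{3,7}; (8,5)→{5}. Safe: 1, 6. Place at column 6.
Row 5: attacked by (1,2)→{2,6}; (2,4)→{1,4,7}; (3,6)→{4,6,8}; (4,8)→{7,8}; (7,7)→{5,7}; (8,5)→{2,5,8}. Safe: 3. Place at column 3.
Row 6: attacked by (1,2)→{2,7}; (2,4)→{4,8}; (3,6)→{3,6}; (4,8)→{6,8}; (5,3)→{2,3,4}; (7,7)→{6,7,8}; (8,5)→{3,5,7}. Safe: 1. Place at column 1.
Columns [2, 4, 6, 8, 3, 1, 7, 5], r−c [-1, -2, -3, -4, 2, 5, 0, 3], r+c [3, 6, 9, 12, 8, 7, 14, 13] are all distinct, so no two queens attack.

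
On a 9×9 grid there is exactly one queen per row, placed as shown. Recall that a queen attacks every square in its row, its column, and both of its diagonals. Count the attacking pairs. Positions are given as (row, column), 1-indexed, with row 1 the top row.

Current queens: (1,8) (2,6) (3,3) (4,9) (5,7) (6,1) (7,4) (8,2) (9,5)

0

All columns are distinct and no two queens satisfy |Δrow| = |Δcol|, so no pair attacks.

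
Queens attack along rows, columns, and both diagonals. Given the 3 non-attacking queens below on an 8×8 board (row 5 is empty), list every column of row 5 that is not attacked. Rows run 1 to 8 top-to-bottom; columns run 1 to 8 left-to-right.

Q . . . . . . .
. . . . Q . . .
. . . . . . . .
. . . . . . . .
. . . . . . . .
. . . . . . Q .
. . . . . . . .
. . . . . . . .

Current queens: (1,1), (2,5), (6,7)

columns 3, 4

(1,1) attacks row 5 at column 1 and diagonals 5.
(2,5) attacks row 5 at column 5 and diagonals 2, 8.
(6,7) attacks row 5 at column 7 and diagonals 6, 8.
Attacked columns: {1, 2, 5, 6, 7, 8}. Safe: {3, 4}.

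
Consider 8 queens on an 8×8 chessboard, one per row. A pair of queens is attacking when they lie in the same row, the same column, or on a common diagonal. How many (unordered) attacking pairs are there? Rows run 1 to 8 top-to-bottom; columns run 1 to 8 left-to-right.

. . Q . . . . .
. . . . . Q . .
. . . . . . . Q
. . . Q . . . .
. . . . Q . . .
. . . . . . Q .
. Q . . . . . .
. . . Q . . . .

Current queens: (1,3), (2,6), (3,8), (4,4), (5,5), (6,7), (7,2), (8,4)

Same column: (4,4)–(8,4) (column 4).
Same diagonal: (2,6)–(4,4) (|2−4| = |6−4| = 2); (4,4)–(5,5) (|4−5| = |4−5| = 1).
Total attacking pairs: 3.

3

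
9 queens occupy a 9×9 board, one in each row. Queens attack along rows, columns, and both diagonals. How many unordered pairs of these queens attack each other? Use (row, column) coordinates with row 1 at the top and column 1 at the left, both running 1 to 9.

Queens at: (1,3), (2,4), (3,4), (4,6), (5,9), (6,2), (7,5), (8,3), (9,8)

Same column: (1,3)–(8,3) (column 3); (2,4)–(3,4) (column 4).
Same diagonal: (1,3)–(2,4) (|1−2| = |3−4| = 1); (1,3)–(4,6) (|1−4| = |3−6| = 3); (2,4)–(4,6) (|2−4| = |4−6| = 2).
Total attacking pairs: 5.

5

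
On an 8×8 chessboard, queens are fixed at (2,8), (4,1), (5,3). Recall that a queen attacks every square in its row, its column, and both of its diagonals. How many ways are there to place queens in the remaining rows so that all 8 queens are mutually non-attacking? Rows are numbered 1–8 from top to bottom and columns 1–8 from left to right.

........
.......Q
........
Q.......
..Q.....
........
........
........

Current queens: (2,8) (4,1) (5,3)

Branch on row 1: col 2 → 1; col 5 → 1; col 6 → 0.
Sum: 1 + 1 + 0 = 2.

2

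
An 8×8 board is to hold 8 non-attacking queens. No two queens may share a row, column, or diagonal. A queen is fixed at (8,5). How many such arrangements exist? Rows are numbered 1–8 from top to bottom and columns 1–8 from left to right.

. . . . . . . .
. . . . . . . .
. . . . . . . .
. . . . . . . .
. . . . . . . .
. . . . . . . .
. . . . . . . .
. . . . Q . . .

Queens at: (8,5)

Branch on row 1: col 1 → 1; col 2 → 3; col 3 → 4; col 4 → 3; col 6 → 3; col 7 → 3; col 8 → 1.
Sum: 1 + 3 + 4 + 3 + 3 + 3 + 1 = 18.

18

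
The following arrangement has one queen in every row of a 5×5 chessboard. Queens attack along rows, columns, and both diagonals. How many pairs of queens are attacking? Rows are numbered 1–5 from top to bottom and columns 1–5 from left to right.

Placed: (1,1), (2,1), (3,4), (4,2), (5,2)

3

Same column: (1,1)–(2,1) (column 1); (4,2)–(5,2) (column 2).
Same diagonal: (3,4)–(5,2) (|3−5| = |4−2| = 2).
Total attacking pairs: 3.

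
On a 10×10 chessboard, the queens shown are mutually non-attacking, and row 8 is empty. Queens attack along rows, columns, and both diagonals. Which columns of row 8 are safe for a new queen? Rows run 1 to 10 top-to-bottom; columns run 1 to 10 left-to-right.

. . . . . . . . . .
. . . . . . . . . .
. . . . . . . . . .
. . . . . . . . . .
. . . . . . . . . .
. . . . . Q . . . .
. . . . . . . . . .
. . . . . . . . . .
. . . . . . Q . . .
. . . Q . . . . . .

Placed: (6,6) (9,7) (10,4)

(6,6) attacks row 8 at column 6 and diagonals 4, 8.
(9,7) attacks row 8 at column 7 and diagonals 6, 8.
(10,4) attacks row 8 at column 4 and diagonals 2, 6.
Attacked columns: {2, 4, 6, 7, 8}. Safe: {1, 3, 5, 9, 10}.

columns 1, 3, 5, 9, 10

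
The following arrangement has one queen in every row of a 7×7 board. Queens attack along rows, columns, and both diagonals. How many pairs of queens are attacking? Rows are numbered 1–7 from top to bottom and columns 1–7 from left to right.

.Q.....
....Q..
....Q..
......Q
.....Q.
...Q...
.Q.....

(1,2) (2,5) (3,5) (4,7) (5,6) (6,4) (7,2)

5

Same column: (1,2)–(7,2) (column 2); (2,5)–(3,5) (column 5).
Same diagonal: (1,2)–(5,6) (|1−5| = |2−6| = 4); (2,5)–(4,7) (|2−4| = |5−7| = 2); (4,7)–(5,6) (|4−5| = |7−6| = 1).
Total attacking pairs: 5.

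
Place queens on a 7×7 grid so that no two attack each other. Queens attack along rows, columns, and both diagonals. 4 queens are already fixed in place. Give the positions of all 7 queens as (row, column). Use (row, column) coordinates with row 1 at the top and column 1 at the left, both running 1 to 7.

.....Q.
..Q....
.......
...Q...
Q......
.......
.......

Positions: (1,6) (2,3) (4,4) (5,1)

(1,6) (2,3) (3,7) (4,4) (5,1) (6,5) (7,2)

Row 3: attacked by (1,6)→{4,6}; (2,3)→{2,3,4}; (4,4)→{3,4,5}; (5,1)→{1,3}. Safe: 7. Place at column 7.
Row 6: attacked by (1,6)→{1,6}; (2,3)→{3,7}; (3,7)→{4,7}; (4,4)→{2,4,6}; (5,1)→{1,2}. Safe: 5. Place at column 5.
Row 7: attacked by (1,6)→{6}; (2,3)→{3}; (3,7)→{3,7}; (4,4)→{1,4,7}; (5,1)→{1,3}; (6,5)→{4,5,6}. Safe: 2. Place at column 2.
Columns [6, 3, 7, 4, 1, 5, 2], r−c [-5, -1, -4, 0, 4, 1, 5], r+c [7, 5, 10, 8, 6, 11, 9] are all distinct, so no two queens attack.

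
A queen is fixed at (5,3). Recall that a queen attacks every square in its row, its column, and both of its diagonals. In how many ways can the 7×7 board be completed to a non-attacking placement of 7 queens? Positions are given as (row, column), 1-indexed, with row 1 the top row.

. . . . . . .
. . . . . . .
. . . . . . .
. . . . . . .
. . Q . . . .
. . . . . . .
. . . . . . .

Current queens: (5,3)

6

Branch on row 1: col 1 → 1; col 2 → 1; col 4 → 1; col 5 → 2; col 6 → 1.
Sum: 1 + 1 + 1 + 2 + 1 = 6.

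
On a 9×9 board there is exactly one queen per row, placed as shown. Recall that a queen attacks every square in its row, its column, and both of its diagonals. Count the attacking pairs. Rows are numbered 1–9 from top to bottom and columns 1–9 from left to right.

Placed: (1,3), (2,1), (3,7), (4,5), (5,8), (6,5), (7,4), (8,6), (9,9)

3

Same column: (4,5)–(6,5) (column 5).
Same diagonal: (2,1)–(6,5) (|2−6| = |1−5| = 4); (6,5)–(7,4) (|6−7| = |5−4| = 1).
Total attacking pairs: 3.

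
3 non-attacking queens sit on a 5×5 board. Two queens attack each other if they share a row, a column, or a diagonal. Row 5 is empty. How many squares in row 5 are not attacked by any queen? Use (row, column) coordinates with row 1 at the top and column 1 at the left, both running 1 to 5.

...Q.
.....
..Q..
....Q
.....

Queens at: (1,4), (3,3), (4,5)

(1,4) attacks row 5 at column 4.
(3,3) attacks row 5 at column 3 and diagonals 1, 5.
(4,5) attacks row 5 at column 5 and diagonals 4.
Attacked columns: {1, 3, 4, 5}. Safe: {2}.

1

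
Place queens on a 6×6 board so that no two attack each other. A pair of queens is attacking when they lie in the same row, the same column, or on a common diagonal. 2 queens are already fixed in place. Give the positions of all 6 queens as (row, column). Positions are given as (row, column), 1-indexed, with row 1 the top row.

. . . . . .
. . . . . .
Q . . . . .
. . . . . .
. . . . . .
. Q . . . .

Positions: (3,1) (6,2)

(1,5) (2,3) (3,1) (4,6) (5,4) (6,2)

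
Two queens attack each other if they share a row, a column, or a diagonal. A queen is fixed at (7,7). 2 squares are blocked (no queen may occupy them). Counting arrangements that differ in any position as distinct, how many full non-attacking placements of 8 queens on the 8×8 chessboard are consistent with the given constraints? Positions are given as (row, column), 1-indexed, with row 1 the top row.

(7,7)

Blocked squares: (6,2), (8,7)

Branch on row 1: col 2 → 3; col 3 → 5; col 4 → 1; col 5 → 0; col 6 → 1; col 8 → 1.
Sum: 3 + 5 + 1 + 0 + 1 + 1 = 11.

11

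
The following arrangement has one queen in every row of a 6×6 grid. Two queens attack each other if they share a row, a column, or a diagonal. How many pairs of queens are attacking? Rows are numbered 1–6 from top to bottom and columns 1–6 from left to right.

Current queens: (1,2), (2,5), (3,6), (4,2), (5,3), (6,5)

Same column: (1,2)–(4,2) (column 2); (2,5)–(6,5) (column 5).
Same diagonal: (2,5)–(3,6) (|2−3| = |5−6| = 1); (4,2)–(5,3) (|4−5| = |2−3| = 1).
Total attacking pairs: 4.

4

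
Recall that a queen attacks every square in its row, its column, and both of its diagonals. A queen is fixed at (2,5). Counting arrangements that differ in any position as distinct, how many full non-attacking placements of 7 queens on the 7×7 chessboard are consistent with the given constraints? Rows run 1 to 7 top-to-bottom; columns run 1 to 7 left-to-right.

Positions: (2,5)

Branch on row 1: col 1 → 1; col 2 → 3; col 3 → 1; col 7 → 1.
Sum: 1 + 3 + 1 + 1 = 6.

6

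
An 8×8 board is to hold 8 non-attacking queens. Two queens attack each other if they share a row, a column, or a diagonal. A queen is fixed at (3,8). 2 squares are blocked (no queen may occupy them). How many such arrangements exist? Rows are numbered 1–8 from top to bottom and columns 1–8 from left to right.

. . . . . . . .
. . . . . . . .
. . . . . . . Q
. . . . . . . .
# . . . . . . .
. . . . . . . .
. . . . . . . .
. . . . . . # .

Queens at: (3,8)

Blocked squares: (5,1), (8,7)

12

Branch on row 1: col 1 → 2; col 2 → 0; col 3 → 3; col 4 → 2; col 5 → 4; col 7 → 1.
Sum: 2 + 0 + 3 + 2 + 4 + 1 = 12.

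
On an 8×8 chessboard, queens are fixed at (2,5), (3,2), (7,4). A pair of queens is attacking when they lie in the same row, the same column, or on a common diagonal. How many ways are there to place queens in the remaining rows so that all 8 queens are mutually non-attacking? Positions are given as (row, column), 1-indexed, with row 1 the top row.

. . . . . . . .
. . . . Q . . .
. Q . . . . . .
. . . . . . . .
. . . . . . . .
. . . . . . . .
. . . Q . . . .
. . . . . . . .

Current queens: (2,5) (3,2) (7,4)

1

Branch on row 1: col 1 → 0; col 3 → 1; col 7 → 0; col 8 → 0.
Sum: 0 + 1 + 0 + 0 = 1.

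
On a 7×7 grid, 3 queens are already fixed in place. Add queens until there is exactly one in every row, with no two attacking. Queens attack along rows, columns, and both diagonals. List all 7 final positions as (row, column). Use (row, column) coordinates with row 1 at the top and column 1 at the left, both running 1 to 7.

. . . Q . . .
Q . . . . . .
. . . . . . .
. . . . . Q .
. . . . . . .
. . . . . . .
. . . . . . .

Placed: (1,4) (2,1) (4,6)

(1,4) (2,1) (3,3) (4,6) (5,2) (6,7) (7,5)

Row 3: attacked by (1,4)→{2,4,6}; (2,1)→{1,2}; (4,6)→{5,6,7}. Safe: 3. Place at column 3.
Row 5: attacked by (1,4)→{4}; (2,1)→{1,4}; (3,3)→{1,3,5}; (4,6)→{5,6,7}. Safe: 2. Place at column 2.
Row 6: attacked by (1,4)→{4}; (2,1)→{1,5}; (3,3)→{3,6}; (4,6)→{4,6}; (5,2)→{1,2,3}. Safe: 7. Place at column 7.
Row 7: attacked by (1,4)→{4}; (2,1)→{1,6}; (3,3)→{3,7}; (4,6)→{3,6}; (5,2)→{2,4}; (6,7)→{6,7}. Safe: 5. Place at column 5.
Columns [4, 1, 3, 6, 2, 7, 5], r−c [-3, 1, 0, -2, 3, -1, 2], r+c [5, 3, 6, 10, 7, 13, 12] are all distinct, so no two queens attack.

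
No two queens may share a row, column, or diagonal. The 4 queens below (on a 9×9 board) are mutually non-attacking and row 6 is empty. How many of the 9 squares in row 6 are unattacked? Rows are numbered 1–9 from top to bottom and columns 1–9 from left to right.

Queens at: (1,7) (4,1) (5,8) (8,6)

1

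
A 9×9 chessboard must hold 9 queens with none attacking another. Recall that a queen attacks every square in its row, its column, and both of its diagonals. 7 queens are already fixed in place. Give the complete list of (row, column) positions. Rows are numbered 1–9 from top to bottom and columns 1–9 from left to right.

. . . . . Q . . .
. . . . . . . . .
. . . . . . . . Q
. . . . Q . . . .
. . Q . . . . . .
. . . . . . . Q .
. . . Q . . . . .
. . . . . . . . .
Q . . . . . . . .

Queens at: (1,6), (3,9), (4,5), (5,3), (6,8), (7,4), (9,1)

Row 2: attacked by (1,6)→{5,6,7}; (3,9)→{8,9}; (4,5)→{3,5,7}; (5,3)→{3,6}; (6,8)→{4,8}; (7,4)→{4,9}; (9,1)→{1,8}. Safe: 2. Place at column 2.
Row 8: attacked by (1,6)→{6}; (2,2)→{2,8}; (3,9)→{4,9}; (4,5)→{1,5,9}; (5,3)→{3,6}; (6,8)→{6,8}; (7,4)→{3,4,5}; (9,1)→{1,2}. Safe: 7. Place at column 7.
Columns [6, 2, 9, 5, 3, 8, 4, 7, 1], r−c [-5, 0, -6, -1, 2, -2, 3, 1, 8], r+c [7, 4, 12, 9, 8, 14, 11, 15, 10] are all distinct, so no two queens attack.

(1,6) (2,2) (3,9) (4,5) (5,3) (6,8) (7,4) (8,7) (9,1)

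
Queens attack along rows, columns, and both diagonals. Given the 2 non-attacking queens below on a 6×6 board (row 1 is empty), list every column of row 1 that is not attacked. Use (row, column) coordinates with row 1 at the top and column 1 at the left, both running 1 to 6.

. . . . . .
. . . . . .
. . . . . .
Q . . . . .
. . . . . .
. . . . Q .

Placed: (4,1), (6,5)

columns 2, 3, 6

(4,1) attacks row 1 at column 1 and diagonals 4.
(6,5) attacks row 1 at column 5.
Attacked columns: {1, 4, 5}. Safe: {2, 3, 6}.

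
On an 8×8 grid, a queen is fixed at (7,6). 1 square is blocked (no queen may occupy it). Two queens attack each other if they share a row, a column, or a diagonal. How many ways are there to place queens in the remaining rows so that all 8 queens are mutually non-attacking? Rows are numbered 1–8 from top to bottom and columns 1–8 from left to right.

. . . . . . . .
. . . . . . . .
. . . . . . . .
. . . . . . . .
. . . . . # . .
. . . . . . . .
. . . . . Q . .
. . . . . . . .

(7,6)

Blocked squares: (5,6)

Branch on row 1: col 1 → 1; col 2 → 3; col 3 → 0; col 4 → 3; col 5 → 6; col 7 → 1; col 8 → 0.
Sum: 1 + 3 + 0 + 3 + 6 + 1 + 0 = 14.

14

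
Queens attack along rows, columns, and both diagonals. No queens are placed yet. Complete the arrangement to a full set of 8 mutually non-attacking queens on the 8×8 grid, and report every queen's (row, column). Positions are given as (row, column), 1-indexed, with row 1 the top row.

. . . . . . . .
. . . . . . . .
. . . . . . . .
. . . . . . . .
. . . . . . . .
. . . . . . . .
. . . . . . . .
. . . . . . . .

(1,4) (2,6) (3,8) (4,3) (5,1) (6,7) (7,5) (8,2)

Row 1: Safe: 1, 2, 3, 4, 5, 6, 7, 8. Place at column 4.
Row 2: attacked by (1,4)→{3,4,5}. Safe: 1, 2, 6, 7, 8. Place at column 6.
Row 3: attacked by (1,4)→{2,4,6}; (2,6)→{5,6,7}. Safe: 1, 3, 8. Place at column 8.
Row 4: attacked by (1,4)→{1,4,7}; (2,6)→{4,6,8}; (3,8)→{7,8}. Safe: 2, 3, 5. Place at column 3.
Row 5: attacked by (1,4)→{4,8}; (2,6)→{3,6}; (3,8)→{6,8}; (4,3)→{2,3,4}. Safe: 1, 5, 7. Place at column 1.
Row 6: attacked by (1,4)→{4}; (2,6)→{2,6}; (3,8)→{5,8}; (4,3)→{1,3,5}; (5,1)→{1,2}. Safe: 7. Place at column 7.
Row 7: attacked by (1,4)→{4}; (2,6)→{1,6}; (3,8)→{4,8}; (4,3)→{3,6}; (5,1)→{1,3}; (6,7)→{6,7,8}. Safe: 2, 5. Place at column 5.
Row 8: attacked by (1,4)→{4}; (2,6)→{6}; (3,8)→{3,8}; (4,3)→{3,7}; (5,1)→{1,4}; (6,7)→{5,7}; (7,5)→{4,5,6}. Safe: 2. Place at column 2.
Columns [4, 6, 8, 3, 1, 7, 5, 2], r−c [-3, -4, -5, 1, 4, -1, 2, 6], r+c [5, 8, 11, 7, 6, 13, 12, 10] are all distinct, so no two queens attack.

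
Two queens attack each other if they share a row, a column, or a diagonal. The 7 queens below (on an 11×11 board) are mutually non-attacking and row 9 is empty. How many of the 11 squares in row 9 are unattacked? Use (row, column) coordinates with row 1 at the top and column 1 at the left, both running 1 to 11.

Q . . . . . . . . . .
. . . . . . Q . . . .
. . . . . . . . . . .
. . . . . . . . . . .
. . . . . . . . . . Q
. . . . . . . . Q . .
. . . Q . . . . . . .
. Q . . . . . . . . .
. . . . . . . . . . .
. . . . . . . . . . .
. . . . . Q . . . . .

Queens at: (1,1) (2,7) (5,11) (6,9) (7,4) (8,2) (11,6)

2

(1,1) attacks row 9 at column 1 and diagonals 9.
(2,7) attacks row 9 at column 7.
(5,11) attacks row 9 at column 11 and diagonals 7.
(6,9) attacks row 9 at column 9 and diagonals 6.
(7,4) attacks row 9 at column 4 and diagonals 2, 6.
(8,2) attacks row 9 at column 2 and diagonals 1, 3.
(11,6) attacks row 9 at column 6 and diagonals 4, 8.
Attacked columns: {1, 2, 3, 4, 6, 7, 8, 9, 11}. Safe: {5, 10}.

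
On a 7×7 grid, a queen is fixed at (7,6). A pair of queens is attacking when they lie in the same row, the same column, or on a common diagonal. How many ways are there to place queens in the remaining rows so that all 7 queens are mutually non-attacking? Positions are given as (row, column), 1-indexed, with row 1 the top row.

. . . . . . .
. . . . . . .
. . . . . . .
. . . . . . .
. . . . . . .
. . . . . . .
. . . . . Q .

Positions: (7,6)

Branch on row 1: col 1 → 1; col 2 → 4; col 3 → 1; col 4 → 1; col 5 → 0; col 7 → 0.
Sum: 1 + 4 + 1 + 1 + 0 + 0 = 7.

7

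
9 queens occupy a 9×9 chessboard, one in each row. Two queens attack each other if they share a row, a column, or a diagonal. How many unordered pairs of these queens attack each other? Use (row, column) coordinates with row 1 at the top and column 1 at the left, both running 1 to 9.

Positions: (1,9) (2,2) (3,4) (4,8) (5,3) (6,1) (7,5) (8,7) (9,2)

4

Same column: (2,2)–(9,2) (column 2).
Same diagonal: (3,4)–(6,1) (|3−6| = |4−1| = 3); (4,8)–(7,5) (|4−7| = |8−5| = 3); (5,3)–(7,5) (|5−7| = |3−5| = 2).
Total attacking pairs: 4.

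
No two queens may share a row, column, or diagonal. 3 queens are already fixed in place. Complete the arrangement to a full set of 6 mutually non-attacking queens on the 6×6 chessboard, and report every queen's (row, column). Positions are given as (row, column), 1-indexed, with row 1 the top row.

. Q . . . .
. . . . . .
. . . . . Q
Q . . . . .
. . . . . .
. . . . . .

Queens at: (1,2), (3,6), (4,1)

(1,2) (2,4) (3,6) (4,1) (5,3) (6,5)

Row 2: attacked by (1,2)→{1,2,3}; (3,6)→{5,6}; (4,1)→{1,3}. Safe: 4. Place at column 4.
Row 5: attacked by (1,2)→{2,6}; (2,4)→{1,4}; (3,6)→{4,6}; (4,1)→{1,2}. Safe: 3, 5. Place at column 3.
Row 6: attacked by (1,2)→{2}; (2,4)→{4}; (3,6)→{3,6}; (4,1)→{1,3}; (5,3)→{2,3,4}. Safe: 5. Place at column 5.
Columns [2, 4, 6, 1, 3, 5], r−c [-1, -2, -3, 3, 2, 1], r+c [3, 6, 9, 5, 8, 11] are all distinct, so no two queens attack.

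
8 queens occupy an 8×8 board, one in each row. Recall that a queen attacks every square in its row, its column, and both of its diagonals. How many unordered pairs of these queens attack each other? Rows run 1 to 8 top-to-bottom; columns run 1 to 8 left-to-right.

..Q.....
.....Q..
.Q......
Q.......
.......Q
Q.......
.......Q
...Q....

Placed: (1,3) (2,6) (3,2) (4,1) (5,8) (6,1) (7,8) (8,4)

Same column: (4,1)–(6,1) (column 1); (5,8)–(7,8) (column 8).
Same diagonal: (3,2)–(4,1) (|3−4| = |2−1| = 1).
Total attacking pairs: 3.

3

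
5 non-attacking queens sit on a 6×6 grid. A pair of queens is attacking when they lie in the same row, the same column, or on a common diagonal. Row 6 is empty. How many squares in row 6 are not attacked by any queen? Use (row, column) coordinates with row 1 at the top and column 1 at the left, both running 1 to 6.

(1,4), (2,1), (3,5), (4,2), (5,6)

1

(1,4) attacks row 6 at column 4.
(2,1) attacks row 6 at column 1 and diagonals 5.
(3,5) attacks row 6 at column 5 and diagonals 2.
(4,2) attacks row 6 at column 2 and diagonals 4.
(5,6) attacks row 6 at column 6 and diagonals 5.
Attacked columns: {1, 2, 4, 5, 6}. Safe: {3}.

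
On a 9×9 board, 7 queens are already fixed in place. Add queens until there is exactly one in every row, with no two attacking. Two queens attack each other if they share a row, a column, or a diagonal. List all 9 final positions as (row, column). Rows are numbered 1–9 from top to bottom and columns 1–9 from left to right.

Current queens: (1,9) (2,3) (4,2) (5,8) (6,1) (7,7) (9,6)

Row 3: attacked by (1,9)→{7,9}; (2,3)→{2,3,4}; (4,2)→{1,2,3}; (5,8)→{6,8}; (6,1)→{1,4}; (7,7)→{3,7}; (9,6)→{6}. Safe: 5. Place at column 5.
Row 8: attacked by (1,9)→{2,9}; (2,3)→{3,9}; (3,5)→{5}; (4,2)→{2,6}; (5,8)→{5,8}; (6,1)→{1,3}; (7,7)→{6,7,8}; (9,6)→{5,6,7}. Safe: 4. Place at column 4.
Columns [9, 3, 5, 2, 8, 1, 7, 4, 6], r−c [-8, -1, -2, 2, -3, 5, 0, 4, 3], r+c [10, 5, 8, 6, 13, 7, 14, 12, 15] are all distinct, so no two queens attack.

(1,9) (2,3) (3,5) (4,2) (5,8) (6,1) (7,7) (8,4) (9,6)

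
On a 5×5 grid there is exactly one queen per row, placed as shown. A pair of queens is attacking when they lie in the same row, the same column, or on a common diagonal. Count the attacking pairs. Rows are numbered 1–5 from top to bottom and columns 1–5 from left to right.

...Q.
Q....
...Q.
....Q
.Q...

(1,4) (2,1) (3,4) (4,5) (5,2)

3

Same column: (1,4)–(3,4) (column 4).
Same diagonal: (3,4)–(4,5) (|3−4| = |4−5| = 1); (3,4)–(5,2) (|3−5| = |4−2| = 2).
Total attacking pairs: 3.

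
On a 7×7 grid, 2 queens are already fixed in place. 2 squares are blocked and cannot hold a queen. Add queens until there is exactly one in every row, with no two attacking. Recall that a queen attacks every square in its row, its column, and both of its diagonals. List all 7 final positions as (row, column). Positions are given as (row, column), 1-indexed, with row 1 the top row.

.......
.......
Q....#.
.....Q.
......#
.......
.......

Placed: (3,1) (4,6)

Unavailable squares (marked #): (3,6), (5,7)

Row 1: attacked by (3,1)→{1,3}; (4,6)→{3,6}. Safe: 2, 4, 5, 7. Place at column 5.
Row 2: attacked by (1,5)→{4,5,6}; (3,1)→{1,2}; (4,6)→{4,6}. Safe: 3, 7. Place at column 3.
Row 5: attacked by (1,5)→{1,5}; (2,3)→{3,6}; (3,1)→{1,3}; (4,6)→{5,6,7}. Blocked: 7. Safe: 2, 4. Place at column 4.
Row 6: attacked by (1,5)→{5}; (2,3)→{3,7}; (3,1)→{1,4}; (4,6)→{4,6}; (5,4)→{3,4,5}. Safe: 2. Place at column 2.
Row 7: attacked by (1,5)→{5}; (2,3)→{3}; (3,1)→{1,5}; (4,6)→{3,6}; (5,4)→{2,4,6}; (6,2)→{1,2,3}. Safe: 7. Place at column 7.
Columns [5, 3, 1, 6, 4, 2, 7], r−c [-4, -1, 2, -2, 1, 4, 0], r+c [6, 5, 4, 10, 9, 8, 14] are all distinct, so no two queens attack.

(1,5) (2,3) (3,1) (4,6) (5,4) (6,2) (7,7)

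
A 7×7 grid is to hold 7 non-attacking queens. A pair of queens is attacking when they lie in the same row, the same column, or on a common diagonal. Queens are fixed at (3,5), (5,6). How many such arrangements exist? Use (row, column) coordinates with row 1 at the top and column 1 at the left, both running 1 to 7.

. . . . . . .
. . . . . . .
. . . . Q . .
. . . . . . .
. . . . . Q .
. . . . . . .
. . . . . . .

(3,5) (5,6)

2

Branch on row 1: col 1 → 0; col 4 → 2.
Sum: 0 + 2 = 2.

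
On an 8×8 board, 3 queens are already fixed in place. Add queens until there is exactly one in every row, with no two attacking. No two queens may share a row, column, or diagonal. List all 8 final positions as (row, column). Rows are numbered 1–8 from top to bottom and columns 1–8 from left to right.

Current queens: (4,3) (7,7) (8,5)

Row 1: attacked by (4,3)→{3,6}; (7,7)→{1,7}; (8,5)→{5}. Safe: 2, 4, 8. Place at column 8.
Row 2: attacked by (1,8)→{7,8}; (4,3)→{1,3,5}; (7,7)→{2,7}; (8,5)→{5}. Safe: 4, 6. Place at column 4.
Row 3: attacked by (1,8)→{6,8}; (2,4)→{3,4,5}; (4,3)→{2,3,4}; (7,7)→{3,7}; (8,5)→{5}. Safe: 1. Place at column 1.
Row 5: attacked by (1,8)→{4,8}; (2,4)→{1,4,7}; (3,1)→{1,3}; (4,3)→{2,3,4}; (7,7)→{5,7}; (8,5)→{2,5,8}. Safe: 6. Place at column 6.
Row 6: attacked by (1,8)→{3,8}; (2,4)→{4,8}; (3,1)→{1,4}; (4,3)→{1,3,5}; (5,6)→{5,6,7}; (7,7)→{6,7,8}; (8,5)→{3,5,7}. Safe: 2. Place at column 2.
Columns [8, 4, 1, 3, 6, 2, 7, 5], r−c [-7, -2, 2, 1, -1, 4, 0, 3], r+c [9, 6, 4, 7, 11, 8, 14, 13] are all distinct, so no two queens attack.

(1,8) (2,4) (3,1) (4,3) (5,6) (6,2) (7,7) (8,5)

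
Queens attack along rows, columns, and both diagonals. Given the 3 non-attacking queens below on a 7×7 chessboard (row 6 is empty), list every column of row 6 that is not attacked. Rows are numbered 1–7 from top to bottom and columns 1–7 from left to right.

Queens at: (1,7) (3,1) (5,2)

(1,7) attacks row 6 at column 7 and diagonals 2.
(3,1) attacks row 6 at column 1 and diagonals 4.
(5,2) attacks row 6 at column 2 and diagonals 1, 3.
Attacked columns: {1, 2, 3, 4, 7}. Safe: {5, 6}.

columns 5, 6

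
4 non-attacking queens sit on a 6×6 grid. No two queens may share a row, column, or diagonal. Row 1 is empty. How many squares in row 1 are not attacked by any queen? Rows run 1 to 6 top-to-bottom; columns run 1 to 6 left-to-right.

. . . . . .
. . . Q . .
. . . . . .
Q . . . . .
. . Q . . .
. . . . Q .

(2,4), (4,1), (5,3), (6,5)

(2,4) attacks row 1 at column 4 and diagonals 3, 5.
(4,1) attacks row 1 at column 1 and diagonals 4.
(5,3) attacks row 1 at column 3.
(6,5) attacks row 1 at column 5.
Attacked columns: {1, 3, 4, 5}. Safe: {2, 6}.

2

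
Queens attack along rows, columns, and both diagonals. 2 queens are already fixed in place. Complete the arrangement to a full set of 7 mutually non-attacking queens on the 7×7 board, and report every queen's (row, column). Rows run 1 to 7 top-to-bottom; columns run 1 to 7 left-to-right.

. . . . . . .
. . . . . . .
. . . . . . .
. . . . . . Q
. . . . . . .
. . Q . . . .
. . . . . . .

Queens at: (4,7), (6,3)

(1,6) (2,4) (3,2) (4,7) (5,5) (6,3) (7,1)

Row 1: attacked by (4,7)→{4,7}; (6,3)→{3}. Safe: 1, 2, 5, 6. Place at column 6.
Row 2: attacked by (1,6)→{5,6,7}; (4,7)→{5,7}; (6,3)→{3,7}. Safe: 1, 2, 4. Place at column 4.
Row 3: attacked by (1,6)→{4,6}; (2,4)→{3,4,5}; (4,7)→{6,7}; (6,3)→{3,6}. Safe: 1, 2. Place at column 2.
Row 5: attacked by (1,6)→{2,6}; (2,4)→{1,4,7}; (3,2)→{2,4}; (4,7)→{6,7}; (6,3)→{2,3,4}. Safe: 5. Place at column 5.
Row 7: attacked by (1,6)→{6}; (2,4)→{4}; (3,2)→{2,6}; (4,7)→{4,7}; (5,5)→{3,5,7}; (6,3)→{2,3,4}. Safe: 1. Place at column 1.
Columns [6, 4, 2, 7, 5, 3, 1], r−c [-5, -2, 1, -3, 0, 3, 6], r+c [7, 6, 5, 11, 10, 9, 8] are all distinct, so no two queens attack.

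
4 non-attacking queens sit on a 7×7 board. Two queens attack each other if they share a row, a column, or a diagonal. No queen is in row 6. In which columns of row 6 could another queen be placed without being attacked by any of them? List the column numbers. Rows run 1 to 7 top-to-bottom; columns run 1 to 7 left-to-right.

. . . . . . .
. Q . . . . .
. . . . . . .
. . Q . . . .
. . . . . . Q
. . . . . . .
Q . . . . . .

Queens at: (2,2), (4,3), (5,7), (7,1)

(2,2) attacks row 6 at column 2 and diagonals 6.
(4,3) attacks row 6 at column 3 and diagonals 1, 5.
(5,7) attacks row 6 at column 7 and diagonals 6.
(7,1) attacks row 6 at column 1 and diagonals 2.
Attacked columns: {1, 2, 3, 5, 6, 7}. Safe: {4}.

columns 4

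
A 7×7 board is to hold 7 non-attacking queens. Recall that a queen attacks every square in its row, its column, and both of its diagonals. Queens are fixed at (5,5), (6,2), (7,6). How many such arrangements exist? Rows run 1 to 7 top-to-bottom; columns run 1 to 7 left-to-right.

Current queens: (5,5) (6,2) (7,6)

Branch on row 1: col 3 → 1; col 4 → 0.
Sum: 1 + 0 = 1.

1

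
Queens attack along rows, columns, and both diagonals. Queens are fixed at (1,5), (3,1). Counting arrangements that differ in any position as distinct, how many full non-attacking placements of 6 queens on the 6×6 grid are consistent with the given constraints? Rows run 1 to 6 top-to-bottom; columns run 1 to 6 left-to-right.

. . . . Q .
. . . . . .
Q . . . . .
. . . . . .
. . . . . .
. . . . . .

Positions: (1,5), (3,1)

1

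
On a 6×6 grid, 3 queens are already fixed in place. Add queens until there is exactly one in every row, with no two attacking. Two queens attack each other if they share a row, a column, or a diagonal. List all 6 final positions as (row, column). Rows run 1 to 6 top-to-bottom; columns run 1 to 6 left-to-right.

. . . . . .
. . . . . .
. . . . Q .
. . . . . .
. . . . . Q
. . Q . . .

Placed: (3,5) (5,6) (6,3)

(1,4) (2,1) (3,5) (4,2) (5,6) (6,3)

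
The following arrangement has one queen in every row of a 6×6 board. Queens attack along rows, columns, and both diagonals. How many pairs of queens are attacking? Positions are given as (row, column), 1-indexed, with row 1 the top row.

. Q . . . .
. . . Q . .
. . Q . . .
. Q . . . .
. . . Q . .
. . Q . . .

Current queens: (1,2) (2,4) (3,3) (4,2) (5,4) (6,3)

7

Same column: (1,2)–(4,2) (column 2); (2,4)–(5,4) (column 4); (3,3)–(6,3) (column 3).
Same diagonal: (2,4)–(3,3) (|2−3| = |4−3| = 1); (2,4)–(4,2) (|2−4| = |4−2| = 2); (3,3)–(4,2) (|3−4| = |3−2| = 1); (5,4)–(6,3) (|5−6| = |4−3| = 1).
Total attacking pairs: 7.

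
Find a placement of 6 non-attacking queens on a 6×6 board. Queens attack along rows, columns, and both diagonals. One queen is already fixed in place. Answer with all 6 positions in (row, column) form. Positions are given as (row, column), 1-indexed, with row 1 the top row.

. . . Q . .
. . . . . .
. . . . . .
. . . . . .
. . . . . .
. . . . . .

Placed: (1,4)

(1,4) (2,1) (3,5) (4,2) (5,6) (6,3)

Row 2: attacked by (1,4)→{3,4,5}. Safe: 1, 2, 6. Place at column 1.
Row 3: attacked by (1,4)→{2,4,6}; (2,1)→{1,2}. Safe: 3, 5. Place at column 5.
Row 4: attacked by (1,4)→{1,4}; (2,1)→{1,3}; (3,5)→{4,5,6}. Safe: 2. Place at column 2.
Row 5: attacked by (1,4)→{4}; (2,1)→{1,4}; (3,5)→{3,5}; (4,2)→{1,2,3}. Safe: 6. Place at column 6.
Row 6: attacked by (1,4)→{4}; (2,1)→{1,5}; (3,5)→{2,5}; (4,2)→{2,4}; (5,6)→{5,6}. Safe: 3. Place at column 3.
Columns [4, 1, 5, 2, 6, 3], r−c [-3, 1, -2, 2, -1, 3], r+c [5, 3, 8, 6, 11, 9] are all distinct, so no two queens attack.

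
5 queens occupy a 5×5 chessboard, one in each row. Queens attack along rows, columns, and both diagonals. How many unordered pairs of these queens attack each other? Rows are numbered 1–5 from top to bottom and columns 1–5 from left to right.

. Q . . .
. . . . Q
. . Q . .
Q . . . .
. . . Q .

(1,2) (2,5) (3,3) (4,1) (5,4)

All columns are distinct and no two queens satisfy |Δrow| = |Δcol|, so no pair attacks.

0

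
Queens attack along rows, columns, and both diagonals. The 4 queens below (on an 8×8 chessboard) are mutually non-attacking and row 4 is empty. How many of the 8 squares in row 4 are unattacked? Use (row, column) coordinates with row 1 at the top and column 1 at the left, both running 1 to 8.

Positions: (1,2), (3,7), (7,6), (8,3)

(1,2) attacks row 4 at column 2 and diagonals 5.
(3,7) attacks row 4 at column 7 and diagonals 6, 8.
(7,6) attacks row 4 at column 6 and diagonals 3.
(8,3) attacks row 4 at column 3 and diagonals 7.
Attacked columns: {2, 3, 5, 6, 7, 8}. Safe: {1, 4}.

2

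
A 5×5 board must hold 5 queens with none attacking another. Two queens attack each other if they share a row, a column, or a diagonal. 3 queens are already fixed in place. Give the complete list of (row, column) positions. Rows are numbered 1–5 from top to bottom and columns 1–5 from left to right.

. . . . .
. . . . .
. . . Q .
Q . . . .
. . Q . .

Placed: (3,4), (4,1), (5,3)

Row 1: attacked by (3,4)→{2,4}; (4,1)→{1,4}; (5,3)→{3}. Safe: 5. Place at column 5.
Row 2: attacked by (1,5)→{4,5}; (3,4)→{3,4,5}; (4,1)→{1,3}; (5,3)→{3}. Safe: 2. Place at column 2.
Columns [5, 2, 4, 1, 3], r−c [-4, 0, -1, 3, 2], r+c [6, 4, 7, 5, 8] are all distinct, so no two queens attack.

(1,5) (2,2) (3,4) (4,1) (5,3)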